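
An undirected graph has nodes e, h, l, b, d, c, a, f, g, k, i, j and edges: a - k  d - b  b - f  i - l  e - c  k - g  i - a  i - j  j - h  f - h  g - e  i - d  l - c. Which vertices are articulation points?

i

Removing i increases the component count from 1 to 2, so i is a cut vertex.
By contrast removing g leaves 1 component; it is not a cut vertex. No other vertex is a cut vertex either.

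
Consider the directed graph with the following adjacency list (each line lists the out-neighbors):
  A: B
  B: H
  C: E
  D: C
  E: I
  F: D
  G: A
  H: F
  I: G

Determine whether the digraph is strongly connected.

Yes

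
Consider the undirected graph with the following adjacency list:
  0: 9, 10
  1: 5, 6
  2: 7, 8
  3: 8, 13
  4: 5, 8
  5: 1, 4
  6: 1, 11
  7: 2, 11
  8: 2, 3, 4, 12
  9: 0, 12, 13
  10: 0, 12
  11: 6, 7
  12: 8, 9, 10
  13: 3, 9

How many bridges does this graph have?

0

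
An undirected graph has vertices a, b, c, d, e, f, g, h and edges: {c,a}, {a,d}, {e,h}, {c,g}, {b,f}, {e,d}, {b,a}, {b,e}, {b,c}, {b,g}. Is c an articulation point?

No

Deleting c leaves 1 component (was 1) (its neighbors a, b, g remain connected to each other), so c is not a cut vertex.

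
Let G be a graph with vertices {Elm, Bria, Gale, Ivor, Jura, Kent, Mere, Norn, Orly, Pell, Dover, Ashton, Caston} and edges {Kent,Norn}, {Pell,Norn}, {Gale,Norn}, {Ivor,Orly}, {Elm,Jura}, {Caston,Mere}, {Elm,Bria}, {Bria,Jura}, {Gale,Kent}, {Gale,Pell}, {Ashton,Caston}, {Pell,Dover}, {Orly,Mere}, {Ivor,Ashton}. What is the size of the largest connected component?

Starting from Elm we can reach Elm, Bria, Jura. That is one component of size 3.
Starting from Ivor we can reach Ivor, Mere, Orly, Ashton, Caston. That is one component of size 5.
Starting from Gale we can reach Gale, Kent, Norn, Pell, Dover. That is one component of size 5.
The largest has 5 vertices.

5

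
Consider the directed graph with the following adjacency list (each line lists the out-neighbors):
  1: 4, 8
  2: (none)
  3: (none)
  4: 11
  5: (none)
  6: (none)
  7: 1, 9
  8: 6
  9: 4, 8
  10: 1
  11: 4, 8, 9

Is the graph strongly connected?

No

There is no directed path from 9 to 1, so the graph is not strongly connected.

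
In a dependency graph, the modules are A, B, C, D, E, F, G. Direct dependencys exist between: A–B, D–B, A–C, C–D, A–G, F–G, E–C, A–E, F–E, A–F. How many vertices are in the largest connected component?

Starting from A we can reach A, B, C, D, E, F, G. That is one component of size 7.
The largest has 7 vertices.

7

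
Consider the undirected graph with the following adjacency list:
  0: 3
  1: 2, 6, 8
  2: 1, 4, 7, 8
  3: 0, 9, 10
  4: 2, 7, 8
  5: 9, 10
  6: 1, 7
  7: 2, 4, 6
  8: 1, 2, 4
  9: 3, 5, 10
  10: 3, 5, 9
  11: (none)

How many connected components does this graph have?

3

11 is isolated — a component by itself.
Starting from 0 we can reach 0, 3, 5, 9, 10. That is one component of size 5.
Starting from 1 we can reach 1, 2, 4, 6, 7, 8. That is one component of size 6.
Total: 3 components.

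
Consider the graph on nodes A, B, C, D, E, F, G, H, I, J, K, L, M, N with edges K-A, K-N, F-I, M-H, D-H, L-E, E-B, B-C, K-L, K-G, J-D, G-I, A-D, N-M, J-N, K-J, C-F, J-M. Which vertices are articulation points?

Removing K increases the component count from 1 to 2, so K is a cut vertex.
By contrast removing H leaves 1 component; it is not a cut vertex. No other vertex is a cut vertex either.

K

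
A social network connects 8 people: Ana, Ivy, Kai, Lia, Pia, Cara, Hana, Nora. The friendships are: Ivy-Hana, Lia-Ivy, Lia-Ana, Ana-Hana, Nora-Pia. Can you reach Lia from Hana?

Yes

From Hana we can reach Ana, Ivy, Lia, Hana, which includes Lia.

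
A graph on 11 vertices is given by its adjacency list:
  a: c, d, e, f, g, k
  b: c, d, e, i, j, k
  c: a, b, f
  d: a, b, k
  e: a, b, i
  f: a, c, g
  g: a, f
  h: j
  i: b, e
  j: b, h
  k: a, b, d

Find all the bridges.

b-j, h-j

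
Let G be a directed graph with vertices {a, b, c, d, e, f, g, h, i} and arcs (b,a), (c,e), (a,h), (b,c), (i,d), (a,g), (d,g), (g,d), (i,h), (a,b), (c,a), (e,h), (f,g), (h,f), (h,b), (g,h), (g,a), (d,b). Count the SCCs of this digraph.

{a, b, c, d, e, f, g, h} are all mutually reachable — one SCC of size 8.
{i} is an SCC by itself.
That gives 2 strongly connected components.

2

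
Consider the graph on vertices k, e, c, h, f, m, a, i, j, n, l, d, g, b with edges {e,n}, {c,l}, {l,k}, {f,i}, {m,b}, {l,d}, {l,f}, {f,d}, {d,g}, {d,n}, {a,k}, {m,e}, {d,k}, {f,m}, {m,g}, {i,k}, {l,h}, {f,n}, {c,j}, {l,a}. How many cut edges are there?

The edges on the cycle l-a-k-d-f-l are not bridges since each lies on that cycle.
But removing c - j disconnects c from j; removing m - b disconnects m from b; removing h - l disconnects h from l; removing c - l disconnects c from l — these are bridges.
That makes 4 bridges.

4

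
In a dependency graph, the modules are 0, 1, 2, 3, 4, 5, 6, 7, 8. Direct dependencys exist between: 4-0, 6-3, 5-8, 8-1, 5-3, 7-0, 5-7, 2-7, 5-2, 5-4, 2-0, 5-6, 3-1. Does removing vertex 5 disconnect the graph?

Deleting 5 raises the number of components from 1 to 2, so 5 is a cut vertex.

Yes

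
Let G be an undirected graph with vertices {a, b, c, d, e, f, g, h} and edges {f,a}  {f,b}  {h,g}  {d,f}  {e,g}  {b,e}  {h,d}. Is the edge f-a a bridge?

Removing f-a leaves no path between f and a: the component count goes from 2 to 3. So it is a bridge.

Yes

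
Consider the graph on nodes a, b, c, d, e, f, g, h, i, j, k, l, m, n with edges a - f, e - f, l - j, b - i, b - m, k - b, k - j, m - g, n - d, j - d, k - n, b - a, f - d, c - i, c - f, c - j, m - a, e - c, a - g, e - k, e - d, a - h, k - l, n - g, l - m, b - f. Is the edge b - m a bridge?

After removing b - m, the path b-a-m still connects them, so the edge is not a bridge.

No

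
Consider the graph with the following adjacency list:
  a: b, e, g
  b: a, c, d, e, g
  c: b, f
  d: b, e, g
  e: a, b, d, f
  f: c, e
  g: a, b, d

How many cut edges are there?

The edges on the cycle b-e-f-c-b are not bridges since each lies on that cycle.
Every edge lies on some cycle, so there are no bridges.

0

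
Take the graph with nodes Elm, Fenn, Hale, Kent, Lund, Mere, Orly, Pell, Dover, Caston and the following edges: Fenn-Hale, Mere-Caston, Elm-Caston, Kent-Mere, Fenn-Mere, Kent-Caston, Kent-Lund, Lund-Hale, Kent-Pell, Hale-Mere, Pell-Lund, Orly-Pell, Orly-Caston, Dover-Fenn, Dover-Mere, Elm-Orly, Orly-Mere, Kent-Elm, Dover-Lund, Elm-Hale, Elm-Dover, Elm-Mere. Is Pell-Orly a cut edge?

After removing Pell-Orly, the path Pell-Kent-Elm-Orly still connects them, so the edge is not a bridge.

No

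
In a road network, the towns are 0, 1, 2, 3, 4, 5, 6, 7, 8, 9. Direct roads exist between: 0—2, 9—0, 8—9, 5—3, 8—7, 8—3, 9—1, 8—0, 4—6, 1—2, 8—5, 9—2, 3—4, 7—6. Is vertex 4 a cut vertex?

Deleting 4 leaves 1 component (was 1) (its neighbors 3, 6 remain connected to each other), so 4 is not a cut vertex.

No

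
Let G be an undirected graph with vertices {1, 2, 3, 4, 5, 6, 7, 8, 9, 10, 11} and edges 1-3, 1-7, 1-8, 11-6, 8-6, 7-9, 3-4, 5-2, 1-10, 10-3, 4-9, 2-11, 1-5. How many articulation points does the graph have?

Removing 1 increases the component count from 1 to 2, so 1 is a cut vertex.
By contrast removing 5 leaves 1 component; it is not a cut vertex. No other vertex is a cut vertex either.

1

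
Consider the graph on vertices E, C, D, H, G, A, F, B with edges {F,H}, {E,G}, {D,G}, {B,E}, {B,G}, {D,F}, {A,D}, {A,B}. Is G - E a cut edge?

No

After removing G - E, the path G-B-E still connects them, so the edge is not a bridge.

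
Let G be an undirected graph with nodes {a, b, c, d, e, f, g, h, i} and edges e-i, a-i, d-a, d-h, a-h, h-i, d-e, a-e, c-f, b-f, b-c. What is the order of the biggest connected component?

5

g is isolated — a component by itself.
Starting from b we can reach b, c, f. That is one component of size 3.
Starting from a we can reach a, d, e, h, i. That is one component of size 5.
The largest has 5 vertices.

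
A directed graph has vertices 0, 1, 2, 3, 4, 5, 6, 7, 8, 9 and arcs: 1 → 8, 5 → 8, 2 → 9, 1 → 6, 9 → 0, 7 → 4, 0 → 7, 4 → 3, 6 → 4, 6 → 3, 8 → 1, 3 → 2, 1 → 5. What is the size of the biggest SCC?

{0, 2, 3, 4, 7, 9} are all mutually reachable — one SCC of size 6.
{1, 5, 8} are all mutually reachable — one SCC of size 3.
{6} is an SCC by itself.
The largest has 6 vertices.

6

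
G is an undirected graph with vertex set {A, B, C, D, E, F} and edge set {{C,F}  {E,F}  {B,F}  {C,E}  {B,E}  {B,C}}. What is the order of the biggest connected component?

4

A is isolated — a component by itself.
D is isolated — a component by itself.
Starting from B we can reach B, C, E, F. That is one component of size 4.
The largest has 4 vertices.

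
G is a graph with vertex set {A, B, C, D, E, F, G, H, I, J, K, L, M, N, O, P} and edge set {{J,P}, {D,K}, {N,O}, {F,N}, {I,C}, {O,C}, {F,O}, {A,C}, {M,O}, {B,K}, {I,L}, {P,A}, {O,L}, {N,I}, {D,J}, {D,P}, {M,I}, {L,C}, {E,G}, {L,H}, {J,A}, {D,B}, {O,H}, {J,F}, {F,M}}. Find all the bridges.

E-G

The edges on the cycle D-B-K-D are not bridges since each lies on that cycle.
But removing E - G disconnects E from G — this is a bridge.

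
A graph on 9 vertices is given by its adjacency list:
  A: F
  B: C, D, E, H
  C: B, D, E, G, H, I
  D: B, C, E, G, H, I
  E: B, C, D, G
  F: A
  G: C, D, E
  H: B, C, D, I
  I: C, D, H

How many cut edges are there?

1

The edges on the cycle D-B-H-D are not bridges since each lies on that cycle.
But removing F-A disconnects F from A — this is a bridge.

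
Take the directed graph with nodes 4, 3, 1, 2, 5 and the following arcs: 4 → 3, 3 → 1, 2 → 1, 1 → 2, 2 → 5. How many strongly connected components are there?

4

{1, 2} are all mutually reachable — one SCC of size 2.
{3} is an SCC by itself.
{4} is an SCC by itself.
{5} is an SCC by itself.
That gives 4 strongly connected components.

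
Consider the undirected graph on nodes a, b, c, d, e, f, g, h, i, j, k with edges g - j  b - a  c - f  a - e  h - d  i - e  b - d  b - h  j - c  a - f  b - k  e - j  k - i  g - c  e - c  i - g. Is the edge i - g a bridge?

No

After removing i - g, the path i-e-j-g still connects them, so the edge is not a bridge.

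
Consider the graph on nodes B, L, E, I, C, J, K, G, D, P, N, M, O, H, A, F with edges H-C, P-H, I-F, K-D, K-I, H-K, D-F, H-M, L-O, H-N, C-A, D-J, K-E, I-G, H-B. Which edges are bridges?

A-C, B-H, C-H, D-J, E-K, G-I, H-K, H-M, H-N, H-P, L-O

The edges on the cycle K-I-F-D-K are not bridges since each lies on that cycle.
But removing K-E disconnects K from E; removing B-H disconnects B from H; removing D-J disconnects D from J; removing M-H disconnects M from H — these are bridges.
In total 11 edges are bridges.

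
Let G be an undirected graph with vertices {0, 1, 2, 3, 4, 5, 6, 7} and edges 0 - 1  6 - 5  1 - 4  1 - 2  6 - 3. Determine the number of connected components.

7 is isolated — a component by itself.
Starting from 3 we can reach 3, 5, 6. That is one component of size 3.
Starting from 0 we can reach 0, 1, 2, 4. That is one component of size 4.
Total: 3 components.

3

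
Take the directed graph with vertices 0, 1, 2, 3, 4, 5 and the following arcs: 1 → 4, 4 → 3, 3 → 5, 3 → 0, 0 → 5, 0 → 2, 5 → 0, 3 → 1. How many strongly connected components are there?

{1, 3, 4} are all mutually reachable — one SCC of size 3.
{0, 5} are all mutually reachable — one SCC of size 2.
{2} is an SCC by itself.
That gives 3 strongly connected components.

3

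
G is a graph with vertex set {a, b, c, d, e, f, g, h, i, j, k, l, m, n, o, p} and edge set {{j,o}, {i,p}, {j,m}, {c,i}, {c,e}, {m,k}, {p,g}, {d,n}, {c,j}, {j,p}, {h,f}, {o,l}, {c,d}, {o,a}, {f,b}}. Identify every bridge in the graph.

The edges on the cycle c-i-p-j-c are not bridges since each lies on that cycle.
But removing p-g disconnects p from g; removing l-o disconnects l from o; removing d-n disconnects d from n; removing k-m disconnects k from m — these are bridges.
In total 11 edges are bridges.

a-o, b-f, c-d, c-e, d-n, f-h, g-p, j-m, j-o, k-m, l-o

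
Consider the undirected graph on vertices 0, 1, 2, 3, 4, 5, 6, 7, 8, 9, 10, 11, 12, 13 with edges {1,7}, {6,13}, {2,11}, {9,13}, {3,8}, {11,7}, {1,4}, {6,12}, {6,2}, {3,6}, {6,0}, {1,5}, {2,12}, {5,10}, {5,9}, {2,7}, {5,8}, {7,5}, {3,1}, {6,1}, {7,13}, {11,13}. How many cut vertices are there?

Removing 1 increases the component count from 1 to 2, so 1 is a cut vertex.
Removing 5 increases the component count from 1 to 2, so 5 is a cut vertex.
Removing 6 increases the component count from 1 to 2, so 6 is a cut vertex.
By contrast removing 11 leaves 1 component; it is not a cut vertex. No other vertex is a cut vertex either.

3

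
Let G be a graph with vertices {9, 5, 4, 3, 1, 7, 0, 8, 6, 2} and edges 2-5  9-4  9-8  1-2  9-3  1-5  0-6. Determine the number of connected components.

4

7 is isolated — a component by itself.
Starting from 0 we can reach 0, 6. That is one component of size 2.
Starting from 1 we can reach 1, 2, 5. That is one component of size 3.
Starting from 3 we can reach 3, 4, 8, 9. That is one component of size 4.
Total: 4 components.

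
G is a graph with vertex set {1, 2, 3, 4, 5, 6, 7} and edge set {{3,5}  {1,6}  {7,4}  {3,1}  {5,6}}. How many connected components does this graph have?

2 is isolated — a component by itself.
Starting from 4 we can reach 4, 7. That is one component of size 2.
Starting from 1 we can reach 1, 3, 5, 6. That is one component of size 4.
Total: 3 components.

3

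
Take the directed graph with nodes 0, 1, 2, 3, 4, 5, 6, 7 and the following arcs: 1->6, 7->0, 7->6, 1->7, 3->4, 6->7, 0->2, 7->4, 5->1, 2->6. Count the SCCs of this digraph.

5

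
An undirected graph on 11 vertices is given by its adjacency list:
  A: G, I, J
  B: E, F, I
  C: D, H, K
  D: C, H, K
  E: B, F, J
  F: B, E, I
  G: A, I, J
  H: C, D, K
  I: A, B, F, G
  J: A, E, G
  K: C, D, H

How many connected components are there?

2

Starting from C we can reach C, D, H, K. That is one component of size 4.
Starting from A we can reach A, B, E, F, G, I, J. That is one component of size 7.
Total: 2 components.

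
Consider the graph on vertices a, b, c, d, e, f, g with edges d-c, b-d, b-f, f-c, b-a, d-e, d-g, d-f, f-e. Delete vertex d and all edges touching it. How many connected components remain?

2

With d gone, the remaining components are: {g}; {a, b, c, e, f}.
That is 2 components.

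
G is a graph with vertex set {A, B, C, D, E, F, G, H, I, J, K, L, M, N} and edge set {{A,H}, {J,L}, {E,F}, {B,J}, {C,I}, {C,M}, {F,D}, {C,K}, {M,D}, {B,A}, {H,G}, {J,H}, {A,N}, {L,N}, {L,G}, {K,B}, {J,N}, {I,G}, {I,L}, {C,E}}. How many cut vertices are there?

1

Removing C increases the component count from 1 to 2, so C is a cut vertex.
By contrast removing I leaves 1 component; it is not a cut vertex. No other vertex is a cut vertex either.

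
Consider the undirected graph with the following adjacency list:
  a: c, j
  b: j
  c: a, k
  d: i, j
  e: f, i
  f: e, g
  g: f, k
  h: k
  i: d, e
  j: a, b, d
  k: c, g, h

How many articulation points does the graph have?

2

Removing j increases the component count from 1 to 2, so j is a cut vertex.
Removing k increases the component count from 1 to 2, so k is a cut vertex.
By contrast removing f leaves 1 component; it is not a cut vertex. No other vertex is a cut vertex either.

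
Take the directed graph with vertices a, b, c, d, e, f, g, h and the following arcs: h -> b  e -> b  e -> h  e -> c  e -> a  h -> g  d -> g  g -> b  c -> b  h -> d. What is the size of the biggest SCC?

1

{h} is an SCC by itself.
{f} is an SCC by itself.
{c} is an SCC by itself.
{d} is an SCC by itself.
{b} is an SCC by itself.
(and 3 more singleton SCCs)
The largest has 1 vertex.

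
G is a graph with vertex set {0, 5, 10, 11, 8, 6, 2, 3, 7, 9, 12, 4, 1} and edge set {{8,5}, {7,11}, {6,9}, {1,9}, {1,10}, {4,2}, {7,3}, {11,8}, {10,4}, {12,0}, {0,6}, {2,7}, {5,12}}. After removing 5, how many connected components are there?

1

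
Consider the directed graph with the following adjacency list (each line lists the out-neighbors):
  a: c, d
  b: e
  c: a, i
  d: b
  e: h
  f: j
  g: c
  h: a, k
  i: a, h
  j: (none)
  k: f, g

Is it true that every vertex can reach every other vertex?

There is no directed path from f to k, so the graph is not strongly connected.

No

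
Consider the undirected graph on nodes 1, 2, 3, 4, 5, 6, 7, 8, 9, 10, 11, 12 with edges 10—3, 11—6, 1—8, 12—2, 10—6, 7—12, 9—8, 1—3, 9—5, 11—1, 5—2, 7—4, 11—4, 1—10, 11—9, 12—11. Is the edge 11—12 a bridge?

No

After removing 11—12, the path 11-4-7-12 still connects them, so the edge is not a bridge.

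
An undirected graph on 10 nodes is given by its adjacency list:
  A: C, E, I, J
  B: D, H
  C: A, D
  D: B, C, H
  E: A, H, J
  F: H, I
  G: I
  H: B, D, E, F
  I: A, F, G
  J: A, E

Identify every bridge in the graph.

G-I

The edges on the cycle H-D-B-H are not bridges since each lies on that cycle.
But removing I-G disconnects I from G — this is a bridge.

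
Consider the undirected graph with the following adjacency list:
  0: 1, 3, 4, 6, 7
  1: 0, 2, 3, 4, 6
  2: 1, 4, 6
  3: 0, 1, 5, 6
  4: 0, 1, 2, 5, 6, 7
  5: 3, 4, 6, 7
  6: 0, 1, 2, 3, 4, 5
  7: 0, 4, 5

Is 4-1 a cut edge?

No

After removing 4-1, the path 4-0-1 still connects them, so the edge is not a bridge.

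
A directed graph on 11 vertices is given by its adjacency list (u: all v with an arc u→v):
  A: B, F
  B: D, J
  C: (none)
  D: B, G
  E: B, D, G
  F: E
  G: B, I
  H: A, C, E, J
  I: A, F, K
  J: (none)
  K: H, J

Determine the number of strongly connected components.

{A, B, D, E, F, G, H, I, K} are all mutually reachable — one SCC of size 9.
{C} is an SCC by itself.
{J} is an SCC by itself.
That gives 3 strongly connected components.

3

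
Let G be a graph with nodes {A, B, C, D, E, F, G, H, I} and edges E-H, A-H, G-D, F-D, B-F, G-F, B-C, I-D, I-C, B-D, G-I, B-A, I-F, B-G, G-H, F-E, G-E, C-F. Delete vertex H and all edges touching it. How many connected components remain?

With H gone, the remaining components are: {A, B, C, D, E, F, G, I}.
That is 1 component.

1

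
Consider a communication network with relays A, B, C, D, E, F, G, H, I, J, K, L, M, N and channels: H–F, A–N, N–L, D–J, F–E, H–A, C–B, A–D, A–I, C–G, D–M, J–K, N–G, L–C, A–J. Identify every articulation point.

Removing A increases the component count from 1 to 4, so A is a cut vertex.
Removing C increases the component count from 1 to 2, so C is a cut vertex.
Removing D increases the component count from 1 to 2, so D is a cut vertex.
Likewise F, H, J, N are cut vertices.
By contrast removing L leaves 1 component; it is not a cut vertex. No other vertex is a cut vertex either.

A, C, D, F, H, J, N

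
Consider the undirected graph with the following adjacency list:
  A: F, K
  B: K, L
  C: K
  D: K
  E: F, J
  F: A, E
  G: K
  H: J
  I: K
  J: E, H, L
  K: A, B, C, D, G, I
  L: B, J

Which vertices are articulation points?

J, K

Removing J increases the component count from 1 to 2, so J is a cut vertex.
Removing K increases the component count from 1 to 5, so K is a cut vertex.
By contrast removing B leaves 1 component; it is not a cut vertex. No other vertex is a cut vertex either.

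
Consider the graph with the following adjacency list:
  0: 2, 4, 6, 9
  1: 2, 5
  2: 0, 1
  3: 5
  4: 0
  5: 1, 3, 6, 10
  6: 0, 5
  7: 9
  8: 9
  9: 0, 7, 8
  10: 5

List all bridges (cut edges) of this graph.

0-4, 0-9, 10-5, 3-5, 7-9, 8-9

The edges on the cycle 0-2-1-5-6-0 are not bridges since each lies on that cycle.
But removing 3-5 disconnects 3 from 5; removing 0-4 disconnects 0 from 4; removing 0-9 disconnects 0 from 9; removing 10-5 disconnects 10 from 5 — these are bridges.
In total 6 edges are bridges.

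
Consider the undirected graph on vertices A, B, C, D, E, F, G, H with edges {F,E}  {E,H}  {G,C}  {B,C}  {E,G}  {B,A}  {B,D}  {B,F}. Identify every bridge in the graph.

A-B, B-D, E-H

The edges on the cycle B-F-E-G-C-B are not bridges since each lies on that cycle.
But removing B—A disconnects B from A; removing B—D disconnects B from D; removing E—H disconnects E from H — these are bridges.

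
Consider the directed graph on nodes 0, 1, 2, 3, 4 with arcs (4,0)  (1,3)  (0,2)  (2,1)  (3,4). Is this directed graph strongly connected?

From 4 we can reach every vertex (0, 1, 2, 3, 4), and every vertex can reach 4 (0, 1, 2, 3, 4). So the whole graph is one strongly connected component.

Yes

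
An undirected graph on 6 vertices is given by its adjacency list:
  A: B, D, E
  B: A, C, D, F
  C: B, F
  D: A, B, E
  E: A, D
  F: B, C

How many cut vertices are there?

Removing B increases the component count from 1 to 2, so B is a cut vertex.
By contrast removing C leaves 1 component; it is not a cut vertex. No other vertex is a cut vertex either.

1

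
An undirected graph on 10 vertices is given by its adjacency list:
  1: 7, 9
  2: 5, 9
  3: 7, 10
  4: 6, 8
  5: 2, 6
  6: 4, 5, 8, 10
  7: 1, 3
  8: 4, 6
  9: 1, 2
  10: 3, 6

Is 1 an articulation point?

Deleting 1 leaves 1 component (was 1) (its neighbors 7, 9 remain connected to each other), so 1 is not a cut vertex.

No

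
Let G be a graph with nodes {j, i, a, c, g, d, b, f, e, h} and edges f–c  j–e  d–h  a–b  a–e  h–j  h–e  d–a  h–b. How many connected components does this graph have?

4

i is isolated — a component by itself.
g is isolated — a component by itself.
Starting from c we can reach c, f. That is one component of size 2.
Starting from a we can reach a, b, d, e, h, j. That is one component of size 6.
Total: 4 components.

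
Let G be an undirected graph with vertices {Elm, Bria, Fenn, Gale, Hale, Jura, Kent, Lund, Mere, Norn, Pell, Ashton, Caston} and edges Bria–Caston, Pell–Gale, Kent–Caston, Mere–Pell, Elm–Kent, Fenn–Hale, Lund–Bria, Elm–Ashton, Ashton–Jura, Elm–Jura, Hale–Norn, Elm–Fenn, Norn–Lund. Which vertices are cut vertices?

Removing Elm increases the component count from 2 to 3, so Elm is a cut vertex.
Removing Pell increases the component count from 2 to 3, so Pell is a cut vertex.
By contrast removing Kent leaves 2 components; it is not a cut vertex. No other vertex is a cut vertex either.

Elm, Pell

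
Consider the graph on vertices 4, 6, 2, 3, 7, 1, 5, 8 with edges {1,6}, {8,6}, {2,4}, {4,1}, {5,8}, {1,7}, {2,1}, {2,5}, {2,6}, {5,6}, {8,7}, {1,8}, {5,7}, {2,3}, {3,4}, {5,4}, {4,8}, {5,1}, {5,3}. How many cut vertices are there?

0

Removing 6, for instance, still leaves 1 component. No single vertex removal increases the component count — the graph has no articulation points.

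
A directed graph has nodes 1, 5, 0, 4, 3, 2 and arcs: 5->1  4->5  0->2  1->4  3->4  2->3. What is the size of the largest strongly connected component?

{1, 4, 5} are all mutually reachable — one SCC of size 3.
{2} is an SCC by itself.
{0} is an SCC by itself.
{3} is an SCC by itself.
The largest has 3 vertices.

3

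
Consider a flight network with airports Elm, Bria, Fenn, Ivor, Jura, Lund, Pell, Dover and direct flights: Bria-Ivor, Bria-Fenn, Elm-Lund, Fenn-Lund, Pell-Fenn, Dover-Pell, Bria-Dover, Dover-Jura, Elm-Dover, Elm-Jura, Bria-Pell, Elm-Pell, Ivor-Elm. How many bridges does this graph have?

0

The edges on the cycle Elm-Dover-Jura-Elm are not bridges since each lies on that cycle.
Every edge lies on some cycle, so there are no bridges.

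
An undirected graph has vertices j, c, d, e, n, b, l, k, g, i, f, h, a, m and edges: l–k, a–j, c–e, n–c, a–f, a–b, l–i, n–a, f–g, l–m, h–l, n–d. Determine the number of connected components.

2

Starting from h we can reach h, i, k, l, m. That is one component of size 5.
Starting from a we can reach a, b, c, d, e, f, g, j, n. That is one component of size 9.
Total: 2 components.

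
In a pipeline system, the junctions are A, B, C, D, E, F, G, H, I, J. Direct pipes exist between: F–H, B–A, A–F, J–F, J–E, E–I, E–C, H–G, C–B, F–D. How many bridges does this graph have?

4

The edges on the cycle J-E-C-B-A-F-J are not bridges since each lies on that cycle.
But removing H–F disconnects H from F; removing F–D disconnects F from D; removing E–I disconnects E from I; removing H–G disconnects H from G — these are bridges.
That makes 4 bridges.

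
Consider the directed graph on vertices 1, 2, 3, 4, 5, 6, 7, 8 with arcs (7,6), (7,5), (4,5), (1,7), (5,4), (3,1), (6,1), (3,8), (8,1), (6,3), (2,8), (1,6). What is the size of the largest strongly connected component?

{1, 3, 6, 7, 8} are all mutually reachable — one SCC of size 5.
{4, 5} are all mutually reachable — one SCC of size 2.
{2} is an SCC by itself.
The largest has 5 vertices.

5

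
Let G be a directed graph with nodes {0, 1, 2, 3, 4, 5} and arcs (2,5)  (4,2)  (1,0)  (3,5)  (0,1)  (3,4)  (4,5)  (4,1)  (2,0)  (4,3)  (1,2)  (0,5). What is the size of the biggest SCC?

3

{0, 1, 2} are all mutually reachable — one SCC of size 3.
{3, 4} are all mutually reachable — one SCC of size 2.
{5} is an SCC by itself.
The largest has 3 vertices.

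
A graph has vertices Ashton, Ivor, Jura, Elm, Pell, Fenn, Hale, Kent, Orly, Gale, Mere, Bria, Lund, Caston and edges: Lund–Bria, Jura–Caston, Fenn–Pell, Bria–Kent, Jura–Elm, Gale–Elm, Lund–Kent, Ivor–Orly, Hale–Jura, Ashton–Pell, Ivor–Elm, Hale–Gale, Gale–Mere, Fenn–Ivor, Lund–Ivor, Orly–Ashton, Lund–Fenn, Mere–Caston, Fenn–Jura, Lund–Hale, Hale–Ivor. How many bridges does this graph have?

0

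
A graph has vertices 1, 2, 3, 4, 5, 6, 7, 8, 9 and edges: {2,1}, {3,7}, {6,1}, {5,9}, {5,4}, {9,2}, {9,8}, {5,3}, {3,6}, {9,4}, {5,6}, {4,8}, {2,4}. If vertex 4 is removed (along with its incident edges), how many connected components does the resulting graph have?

1

With 4 gone, the remaining components are: {1, 2, 3, 5, 6, 7, 8, 9}.
That is 1 component.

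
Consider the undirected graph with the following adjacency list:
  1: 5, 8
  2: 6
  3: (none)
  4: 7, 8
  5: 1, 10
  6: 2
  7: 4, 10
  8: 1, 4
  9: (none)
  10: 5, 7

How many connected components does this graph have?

3 is isolated — a component by itself.
9 is isolated — a component by itself.
Starting from 2 we can reach 2, 6. That is one component of size 2.
Starting from 1 we can reach 1, 4, 5, 7, 8, 10. That is one component of size 6.
Total: 4 components.

4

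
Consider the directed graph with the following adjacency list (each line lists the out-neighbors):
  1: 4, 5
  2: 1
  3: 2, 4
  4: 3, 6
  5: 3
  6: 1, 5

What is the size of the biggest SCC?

{1, 2, 3, 4, 5, 6} are all mutually reachable — one SCC of size 6.
The largest has 6 vertices.

6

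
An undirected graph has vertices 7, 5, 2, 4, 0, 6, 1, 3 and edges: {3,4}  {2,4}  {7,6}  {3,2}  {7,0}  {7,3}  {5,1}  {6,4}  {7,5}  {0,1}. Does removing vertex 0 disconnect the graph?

Deleting 0 leaves 1 component (was 1) (its neighbors 1, 7 remain connected to each other), so 0 is not a cut vertex.

No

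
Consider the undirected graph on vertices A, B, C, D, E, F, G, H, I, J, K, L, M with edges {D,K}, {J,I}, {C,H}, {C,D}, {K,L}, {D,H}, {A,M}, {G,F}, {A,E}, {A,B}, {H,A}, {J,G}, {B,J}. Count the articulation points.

Removing A increases the component count from 1 to 4, so A is a cut vertex.
Removing B increases the component count from 1 to 2, so B is a cut vertex.
Removing D increases the component count from 1 to 2, so D is a cut vertex.
Likewise G, H, J, K are cut vertices.
By contrast removing I leaves 1 component; it is not a cut vertex. No other vertex is a cut vertex either.

7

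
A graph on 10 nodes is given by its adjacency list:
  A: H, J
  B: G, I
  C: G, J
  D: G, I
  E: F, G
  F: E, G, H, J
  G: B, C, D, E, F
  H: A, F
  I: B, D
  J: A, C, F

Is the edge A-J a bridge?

No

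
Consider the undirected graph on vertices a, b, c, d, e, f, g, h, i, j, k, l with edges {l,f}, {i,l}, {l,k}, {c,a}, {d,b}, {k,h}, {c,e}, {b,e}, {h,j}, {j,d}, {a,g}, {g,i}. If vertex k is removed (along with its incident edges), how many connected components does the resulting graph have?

With k gone, the remaining components are: {a, b, c, d, e, f, g, h, i, j, l}.
That is 1 component.

1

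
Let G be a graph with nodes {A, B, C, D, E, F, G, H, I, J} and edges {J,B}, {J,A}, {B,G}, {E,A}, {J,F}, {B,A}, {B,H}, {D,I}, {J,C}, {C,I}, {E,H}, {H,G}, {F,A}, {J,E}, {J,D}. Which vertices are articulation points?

Removing J increases the component count from 1 to 2, so J is a cut vertex.
By contrast removing C leaves 1 component; it is not a cut vertex. No other vertex is a cut vertex either.

J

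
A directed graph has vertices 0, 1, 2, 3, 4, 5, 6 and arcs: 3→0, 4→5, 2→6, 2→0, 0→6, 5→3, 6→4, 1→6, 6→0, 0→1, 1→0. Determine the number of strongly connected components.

2

{0, 1, 3, 4, 5, 6} are all mutually reachable — one SCC of size 6.
{2} is an SCC by itself.
That gives 2 strongly connected components.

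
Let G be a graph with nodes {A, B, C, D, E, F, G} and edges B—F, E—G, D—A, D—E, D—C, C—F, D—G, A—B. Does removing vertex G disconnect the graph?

Deleting G leaves 1 component (was 1) (its neighbors D, E remain connected to each other), so G is not a cut vertex.

No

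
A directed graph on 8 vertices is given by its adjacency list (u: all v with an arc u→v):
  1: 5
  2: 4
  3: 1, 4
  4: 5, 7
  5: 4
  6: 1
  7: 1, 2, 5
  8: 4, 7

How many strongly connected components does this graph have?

4

{1, 2, 4, 5, 7} are all mutually reachable — one SCC of size 5.
{3} is an SCC by itself.
{8} is an SCC by itself.
{6} is an SCC by itself.
That gives 4 strongly connected components.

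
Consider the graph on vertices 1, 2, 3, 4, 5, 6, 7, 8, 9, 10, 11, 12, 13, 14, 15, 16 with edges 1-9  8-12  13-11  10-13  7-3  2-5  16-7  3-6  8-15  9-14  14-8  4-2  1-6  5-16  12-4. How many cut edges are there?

3

The edges on the cycle 1-9-14-8-12-4-2-5-16-7-3-6-1 are not bridges since each lies on that cycle.
But removing 10-13 disconnects 10 from 13; removing 13-11 disconnects 13 from 11; removing 8-15 disconnects 8 from 15 — these are bridges.
That makes 3 bridges.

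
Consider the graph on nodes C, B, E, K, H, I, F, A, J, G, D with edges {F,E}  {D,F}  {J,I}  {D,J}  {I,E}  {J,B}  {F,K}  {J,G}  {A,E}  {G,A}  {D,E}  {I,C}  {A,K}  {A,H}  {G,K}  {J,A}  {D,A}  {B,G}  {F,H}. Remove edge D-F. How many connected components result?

1

D and F are still connected via D-E-F, so the component count stays at 1.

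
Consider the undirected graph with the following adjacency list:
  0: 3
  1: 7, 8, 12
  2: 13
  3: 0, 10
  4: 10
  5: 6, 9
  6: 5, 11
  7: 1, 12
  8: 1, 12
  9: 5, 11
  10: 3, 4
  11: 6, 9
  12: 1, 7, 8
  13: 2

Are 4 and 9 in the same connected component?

No

The component containing 4 is {0, 3, 4, 10}, and 9 is not in it.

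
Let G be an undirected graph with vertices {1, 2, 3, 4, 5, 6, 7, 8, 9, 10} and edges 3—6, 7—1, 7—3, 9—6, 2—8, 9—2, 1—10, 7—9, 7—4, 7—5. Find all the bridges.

1-10, 1-7, 2-8, 2-9, 4-7, 5-7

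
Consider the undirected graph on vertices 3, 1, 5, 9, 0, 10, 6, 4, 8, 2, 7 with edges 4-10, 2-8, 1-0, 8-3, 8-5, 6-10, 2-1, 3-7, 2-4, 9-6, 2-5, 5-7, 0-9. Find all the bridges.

The edges on the cycle 2-1-0-9-6-10-4-2 are not bridges since each lies on that cycle.
Every edge lies on some cycle, so there are no bridges.

none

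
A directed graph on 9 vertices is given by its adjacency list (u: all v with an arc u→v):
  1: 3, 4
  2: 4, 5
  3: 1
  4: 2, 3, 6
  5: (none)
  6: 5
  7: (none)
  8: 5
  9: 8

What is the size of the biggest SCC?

{1, 2, 3, 4} are all mutually reachable — one SCC of size 4.
{5} is an SCC by itself.
{9} is an SCC by itself.
{8} is an SCC by itself.
{7} is an SCC by itself.
(and 1 more singleton SCC)
The largest has 4 vertices.

4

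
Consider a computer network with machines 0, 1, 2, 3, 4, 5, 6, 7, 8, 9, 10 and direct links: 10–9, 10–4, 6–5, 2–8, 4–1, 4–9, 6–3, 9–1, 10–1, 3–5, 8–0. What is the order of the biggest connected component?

4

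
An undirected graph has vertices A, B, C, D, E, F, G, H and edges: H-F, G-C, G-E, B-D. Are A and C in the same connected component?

The component containing A is {A}, and C is not in it.

No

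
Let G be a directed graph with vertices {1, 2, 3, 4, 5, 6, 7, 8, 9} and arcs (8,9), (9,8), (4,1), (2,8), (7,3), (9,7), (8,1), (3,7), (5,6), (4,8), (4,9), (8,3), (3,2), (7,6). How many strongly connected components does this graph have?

5

{2, 3, 7, 8, 9} are all mutually reachable — one SCC of size 5.
{1} is an SCC by itself.
{6} is an SCC by itself.
{4} is an SCC by itself.
{5} is an SCC by itself.
That gives 5 strongly connected components.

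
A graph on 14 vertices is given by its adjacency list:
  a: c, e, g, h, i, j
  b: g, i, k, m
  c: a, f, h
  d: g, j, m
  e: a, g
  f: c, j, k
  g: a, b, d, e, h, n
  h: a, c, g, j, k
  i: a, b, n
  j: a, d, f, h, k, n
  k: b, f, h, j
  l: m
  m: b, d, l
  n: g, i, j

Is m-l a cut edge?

Removing m-l leaves no path between m and l: the component count goes from 1 to 2. So it is a bridge.

Yes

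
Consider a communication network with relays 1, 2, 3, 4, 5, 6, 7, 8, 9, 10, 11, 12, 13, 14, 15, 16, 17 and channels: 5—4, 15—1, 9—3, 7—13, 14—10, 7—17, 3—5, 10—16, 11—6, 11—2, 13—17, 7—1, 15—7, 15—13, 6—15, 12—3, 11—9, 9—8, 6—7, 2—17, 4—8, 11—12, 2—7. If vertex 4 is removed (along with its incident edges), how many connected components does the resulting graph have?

2

With 4 gone, the remaining components are: {10, 14, 16}; {1, 2, 3, 5, 6, 7, 8, 9, 11, 12, 13, 15, 17}.
That is 2 components.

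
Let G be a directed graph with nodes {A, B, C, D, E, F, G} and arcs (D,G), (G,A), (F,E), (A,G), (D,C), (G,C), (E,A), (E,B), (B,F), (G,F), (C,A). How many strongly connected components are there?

2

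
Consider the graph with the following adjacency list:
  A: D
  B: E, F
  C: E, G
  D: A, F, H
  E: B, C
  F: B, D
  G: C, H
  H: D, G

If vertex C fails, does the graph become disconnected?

No

Deleting C leaves 1 component (was 1) (its neighbors E, G remain connected to each other), so C is not a cut vertex.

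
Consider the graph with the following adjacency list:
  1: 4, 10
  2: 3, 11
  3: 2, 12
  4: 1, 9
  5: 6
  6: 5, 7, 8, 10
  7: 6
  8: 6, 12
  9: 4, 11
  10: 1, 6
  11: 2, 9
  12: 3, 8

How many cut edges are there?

The edges on the cycle 4-9-11-2-3-12-8-6-10-1-4 are not bridges since each lies on that cycle.
But removing 5-6 disconnects 5 from 6; removing 7-6 disconnects 7 from 6 — these are bridges.
That makes 2 bridges.

2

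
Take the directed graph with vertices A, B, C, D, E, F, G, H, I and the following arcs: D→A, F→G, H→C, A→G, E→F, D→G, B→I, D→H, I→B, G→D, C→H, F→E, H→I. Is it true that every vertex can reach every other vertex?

No

There is no directed path from C to D, so the graph is not strongly connected.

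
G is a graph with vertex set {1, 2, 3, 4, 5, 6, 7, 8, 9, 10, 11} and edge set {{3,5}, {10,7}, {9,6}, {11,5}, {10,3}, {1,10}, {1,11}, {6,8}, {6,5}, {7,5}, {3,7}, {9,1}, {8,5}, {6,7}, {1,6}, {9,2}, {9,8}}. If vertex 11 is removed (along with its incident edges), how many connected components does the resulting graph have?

2

With 11 gone, the remaining components are: {4}; {1, 2, 3, 5, 6, 7, 8, 9, 10}.
That is 2 components.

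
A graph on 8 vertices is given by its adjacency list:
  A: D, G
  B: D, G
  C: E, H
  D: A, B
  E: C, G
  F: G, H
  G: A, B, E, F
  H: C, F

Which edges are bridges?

The edges on the cycle G-B-D-A-G are not bridges since each lies on that cycle.
Every edge lies on some cycle, so there are no bridges.

none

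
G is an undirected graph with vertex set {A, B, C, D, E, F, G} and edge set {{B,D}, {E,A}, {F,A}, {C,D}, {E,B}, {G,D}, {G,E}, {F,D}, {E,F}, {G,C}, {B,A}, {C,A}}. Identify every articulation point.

none

Removing A, for instance, still leaves 1 component. No single vertex removal increases the component count — the graph has no articulation points.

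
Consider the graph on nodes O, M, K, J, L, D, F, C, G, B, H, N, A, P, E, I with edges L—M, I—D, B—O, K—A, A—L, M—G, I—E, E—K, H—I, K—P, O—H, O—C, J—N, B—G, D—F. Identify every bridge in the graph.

The edges on the cycle B-O-H-I-E-K-A-L-M-G-B are not bridges since each lies on that cycle.
But removing O—C disconnects O from C; removing D—I disconnects D from I; removing D—F disconnects D from F; removing P—K disconnects P from K — these are bridges.
In total 5 edges are bridges.

C-O, D-F, D-I, J-N, K-P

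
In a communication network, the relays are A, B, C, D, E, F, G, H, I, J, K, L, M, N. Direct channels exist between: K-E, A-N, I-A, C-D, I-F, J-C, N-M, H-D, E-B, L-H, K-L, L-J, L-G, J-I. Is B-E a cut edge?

Yes

Removing B-E leaves no path between B and E: the component count goes from 1 to 2. So it is a bridge.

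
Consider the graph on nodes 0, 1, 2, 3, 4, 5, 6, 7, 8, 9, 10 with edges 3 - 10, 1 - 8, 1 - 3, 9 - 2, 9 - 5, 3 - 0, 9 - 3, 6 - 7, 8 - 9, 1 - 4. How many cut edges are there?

6

The edges on the cycle 1-8-9-3-1 are not bridges since each lies on that cycle.
But removing 2 - 9 disconnects 2 from 9; removing 6 - 7 disconnects 6 from 7; removing 3 - 10 disconnects 3 from 10; removing 9 - 5 disconnects 9 from 5 — these are bridges.
In total 6 edges are bridges.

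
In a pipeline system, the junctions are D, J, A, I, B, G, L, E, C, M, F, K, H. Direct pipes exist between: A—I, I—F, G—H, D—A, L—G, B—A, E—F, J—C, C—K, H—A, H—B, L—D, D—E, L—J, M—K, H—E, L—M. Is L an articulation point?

Yes

Deleting L raises the number of components from 1 to 2, so L is a cut vertex.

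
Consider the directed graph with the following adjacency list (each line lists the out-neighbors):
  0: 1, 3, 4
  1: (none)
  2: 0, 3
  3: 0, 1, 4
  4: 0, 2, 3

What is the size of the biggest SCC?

4

{0, 2, 3, 4} are all mutually reachable — one SCC of size 4.
{1} is an SCC by itself.
The largest has 4 vertices.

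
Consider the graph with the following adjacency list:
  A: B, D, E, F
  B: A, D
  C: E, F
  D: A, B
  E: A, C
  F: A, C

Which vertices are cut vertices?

A

Removing A increases the component count from 1 to 2, so A is a cut vertex.
By contrast removing D leaves 1 component; it is not a cut vertex. No other vertex is a cut vertex either.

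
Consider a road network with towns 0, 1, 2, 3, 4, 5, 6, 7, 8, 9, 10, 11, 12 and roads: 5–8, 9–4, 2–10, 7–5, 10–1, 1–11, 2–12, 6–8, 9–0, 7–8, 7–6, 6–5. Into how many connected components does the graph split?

4

3 is isolated — a component by itself.
Starting from 0 we can reach 0, 4, 9. That is one component of size 3.
Starting from 5 we can reach 5, 6, 7, 8. That is one component of size 4.
Starting from 1 we can reach 1, 2, 10, 11, 12. That is one component of size 5.
Total: 4 components.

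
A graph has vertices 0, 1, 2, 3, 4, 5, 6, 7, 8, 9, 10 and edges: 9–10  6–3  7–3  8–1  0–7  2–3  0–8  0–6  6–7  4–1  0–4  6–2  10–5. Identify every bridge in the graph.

10-5, 10-9

The edges on the cycle 0-8-1-4-0 are not bridges since each lies on that cycle.
But removing 9–10 disconnects 9 from 10; removing 10–5 disconnects 10 from 5 — these are bridges.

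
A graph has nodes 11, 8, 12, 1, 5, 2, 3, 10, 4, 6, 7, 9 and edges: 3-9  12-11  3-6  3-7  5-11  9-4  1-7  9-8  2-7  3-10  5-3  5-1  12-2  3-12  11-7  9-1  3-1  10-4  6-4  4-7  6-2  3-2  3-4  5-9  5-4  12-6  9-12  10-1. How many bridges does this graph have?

The edges on the cycle 3-9-4-3 are not bridges since each lies on that cycle.
But removing 9-8 disconnects 9 from 8 — this is a bridge.

1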